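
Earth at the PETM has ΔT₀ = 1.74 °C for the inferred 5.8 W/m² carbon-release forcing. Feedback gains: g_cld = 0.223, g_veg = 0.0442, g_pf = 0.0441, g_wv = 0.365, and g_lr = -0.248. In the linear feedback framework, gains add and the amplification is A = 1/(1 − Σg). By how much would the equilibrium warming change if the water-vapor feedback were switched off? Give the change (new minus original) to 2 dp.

Original: g = 0.4283, ΔT = 1.74/(1−0.4283) = 3.0436 °C.
Without water-vapor: g' = 0.0633, ΔT' = 1.74/(1−0.0633) = 1.8576 °C.
Change = 1.8576 − 3.0436 = -1.19 °C.

-1.19 °C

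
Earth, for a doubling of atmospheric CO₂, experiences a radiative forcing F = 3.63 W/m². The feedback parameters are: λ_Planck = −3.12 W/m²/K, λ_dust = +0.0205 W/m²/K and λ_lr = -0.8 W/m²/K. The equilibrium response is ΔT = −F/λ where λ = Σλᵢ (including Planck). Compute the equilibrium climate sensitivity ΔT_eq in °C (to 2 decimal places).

Net feedback parameter λ = (−3.12) + (+0.0205) + (-0.8) = -3.8995 W/m²/K.
ΔT = −F/λ = −3.63/(-3.8995) = 0.93 °C.

0.93 °C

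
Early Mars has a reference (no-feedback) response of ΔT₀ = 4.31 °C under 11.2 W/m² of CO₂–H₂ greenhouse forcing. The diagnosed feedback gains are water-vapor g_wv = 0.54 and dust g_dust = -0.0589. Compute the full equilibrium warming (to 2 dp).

Total gain g = 0.54 − 0.0589 = 0.4811.
Amplification A = 1/(1 − 0.4811) = 1.927.
ΔT = 4.31 × 1.927 = 8.31 °C.

8.31 °C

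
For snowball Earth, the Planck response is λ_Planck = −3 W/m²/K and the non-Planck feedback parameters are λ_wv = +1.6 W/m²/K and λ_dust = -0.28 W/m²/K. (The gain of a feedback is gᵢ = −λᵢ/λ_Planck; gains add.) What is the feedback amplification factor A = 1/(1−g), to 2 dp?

1.79

Convert to gains: g_wv = 1.6/3 = 0.5333; g_dust = -0.28/3 = -0.09333.
Total gain g = 0.43997.
A = 1/(1 − 0.43997) = 1.79.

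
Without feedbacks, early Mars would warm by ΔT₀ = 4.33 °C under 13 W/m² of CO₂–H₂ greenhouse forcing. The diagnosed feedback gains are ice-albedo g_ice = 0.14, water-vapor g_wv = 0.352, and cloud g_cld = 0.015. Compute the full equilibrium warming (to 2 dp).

Total gain g = 0.14 + 0.352 + 0.015 = 0.507.
Amplification A = 1/(1 − 0.507) = 2.028.
ΔT = 4.33 × 2.028 = 8.78 °C.

8.78 °C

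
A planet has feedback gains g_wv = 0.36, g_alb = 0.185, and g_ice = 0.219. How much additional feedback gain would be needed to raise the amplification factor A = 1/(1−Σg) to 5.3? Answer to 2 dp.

Current total gain = 0.764.
Target gain for A = 5.3: g* = 1 − 1/5.3 = 0.8113.
Additional gain needed = 0.8113 − 0.764 = 0.05.

0.05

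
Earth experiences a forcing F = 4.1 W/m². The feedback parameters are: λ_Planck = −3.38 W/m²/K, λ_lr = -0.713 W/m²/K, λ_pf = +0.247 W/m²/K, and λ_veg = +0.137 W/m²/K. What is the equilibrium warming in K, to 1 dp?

Net feedback parameter λ = (−3.38) + (-0.713) + (+0.247) + (+0.137) = -3.709 W/m²/K.
ΔT = −F/λ = −4.1/(-3.709) = 1.1 K.

1.1 K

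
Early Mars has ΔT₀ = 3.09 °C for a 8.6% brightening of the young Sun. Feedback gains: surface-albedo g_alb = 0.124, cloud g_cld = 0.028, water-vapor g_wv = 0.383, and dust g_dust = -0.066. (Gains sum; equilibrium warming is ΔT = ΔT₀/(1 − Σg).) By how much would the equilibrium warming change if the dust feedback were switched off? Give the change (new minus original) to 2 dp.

Original: g = 0.469, ΔT = 3.09/(1−0.469) = 5.8192 °C.
Without dust: g' = 0.535, ΔT' = 3.09/(1−0.535) = 6.6452 °C.
Change = 6.6452 − 5.8192 = 0.83 °C.

0.83 °C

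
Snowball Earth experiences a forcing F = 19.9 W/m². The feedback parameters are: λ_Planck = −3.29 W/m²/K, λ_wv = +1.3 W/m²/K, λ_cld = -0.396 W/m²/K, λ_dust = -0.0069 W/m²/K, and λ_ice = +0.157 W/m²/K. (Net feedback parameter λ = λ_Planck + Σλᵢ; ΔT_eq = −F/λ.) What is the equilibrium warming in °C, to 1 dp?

Net feedback parameter λ = (−3.29) + (+1.3) + (-0.396) + (-0.0069) + (+0.157) = -2.2359 W/m²/K.
ΔT = −F/λ = −19.9/(-2.2359) = 8.9 °C.

8.9 °C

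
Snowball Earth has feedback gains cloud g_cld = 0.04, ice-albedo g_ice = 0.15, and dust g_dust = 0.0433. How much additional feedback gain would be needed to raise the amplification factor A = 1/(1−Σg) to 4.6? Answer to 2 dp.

0.55

Current total gain = 0.2333.
Target gain for A = 4.6: g* = 1 − 1/4.6 = 0.7826.
Additional gain needed = 0.7826 − 0.2333 = 0.55.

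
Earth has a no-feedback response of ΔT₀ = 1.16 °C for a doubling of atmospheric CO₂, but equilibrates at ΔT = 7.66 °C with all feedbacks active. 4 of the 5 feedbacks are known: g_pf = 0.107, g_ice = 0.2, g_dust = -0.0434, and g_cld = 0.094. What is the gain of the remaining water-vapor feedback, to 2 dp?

0.49

Amplification A = ΔT/ΔT₀ = 7.66/1.16 = 6.603.
Total gain g = 1 − 1/A = 1 − 1/6.603 = 0.8486.
Known gains sum to 0.107 + 0.2 − 0.0434 + 0.094 = 0.3576.
g_wv = 0.8486 − 0.3576 = 0.49.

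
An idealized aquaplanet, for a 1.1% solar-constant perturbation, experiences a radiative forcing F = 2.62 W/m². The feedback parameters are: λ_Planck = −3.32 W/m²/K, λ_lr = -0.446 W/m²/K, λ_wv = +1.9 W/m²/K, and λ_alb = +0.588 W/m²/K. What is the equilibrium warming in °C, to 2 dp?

Net feedback parameter λ = (−3.32) + (-0.446) + (+1.9) + (+0.588) = -1.278 W/m²/K.
ΔT = −F/λ = −2.62/(-1.278) = 2.05 °C.

2.05 °C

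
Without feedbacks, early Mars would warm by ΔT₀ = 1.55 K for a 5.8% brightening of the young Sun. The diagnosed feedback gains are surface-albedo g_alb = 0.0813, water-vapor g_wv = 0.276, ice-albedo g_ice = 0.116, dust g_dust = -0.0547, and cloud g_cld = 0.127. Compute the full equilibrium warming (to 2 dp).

Total gain g = 0.0813 + 0.276 + 0.116 − 0.0547 + 0.127 = 0.5456.
Amplification A = 1/(1 − 0.5456) = 2.201.
ΔT = 1.55 × 2.201 = 3.41 K.

3.41 K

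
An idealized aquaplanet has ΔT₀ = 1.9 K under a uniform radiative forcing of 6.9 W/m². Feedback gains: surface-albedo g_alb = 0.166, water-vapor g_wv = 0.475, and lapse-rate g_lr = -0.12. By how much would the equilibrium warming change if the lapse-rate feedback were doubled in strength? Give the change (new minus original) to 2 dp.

-0.79 K

Original: g = 0.521, ΔT = 1.9/(1−0.521) = 3.9666 K.
With doubled lapse-rate: g' = 0.401, ΔT' = 1.9/(1−0.401) = 3.1720 K.
Change = 3.1720 − 3.9666 = -0.79 K.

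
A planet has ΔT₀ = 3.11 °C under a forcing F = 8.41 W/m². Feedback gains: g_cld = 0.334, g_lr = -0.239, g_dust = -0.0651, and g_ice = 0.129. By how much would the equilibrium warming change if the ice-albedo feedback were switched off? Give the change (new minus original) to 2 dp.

-0.49 °C

Original: g = 0.1589, ΔT = 3.11/(1−0.1589) = 3.6975 °C.
Without ice-albedo: g' = 0.0299, ΔT' = 3.11/(1−0.0299) = 3.2059 °C.
Change = 3.2059 − 3.6975 = -0.49 °C.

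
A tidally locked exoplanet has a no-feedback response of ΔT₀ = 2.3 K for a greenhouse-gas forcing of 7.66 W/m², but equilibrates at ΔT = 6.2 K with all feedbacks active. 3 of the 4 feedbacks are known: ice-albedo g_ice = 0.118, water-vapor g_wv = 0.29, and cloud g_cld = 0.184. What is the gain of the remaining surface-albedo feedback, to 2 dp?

0.04

Amplification A = ΔT/ΔT₀ = 6.2/2.3 = 2.696.
Total gain g = 1 − 1/A = 1 − 1/2.696 = 0.6291.
Known gains sum to 0.118 + 0.29 + 0.184 = 0.592.
g_alb = 0.6291 − 0.592 = 0.04.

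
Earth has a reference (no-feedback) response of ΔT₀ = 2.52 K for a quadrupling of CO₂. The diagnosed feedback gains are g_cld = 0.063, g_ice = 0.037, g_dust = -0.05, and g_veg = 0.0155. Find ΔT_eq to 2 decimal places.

Total gain g = 0.063 + 0.037 − 0.05 + 0.0155 = 0.0655.
Amplification A = 1/(1 − 0.0655) = 1.07.
ΔT = 2.52 × 1.07 = 2.70 K.

2.70 K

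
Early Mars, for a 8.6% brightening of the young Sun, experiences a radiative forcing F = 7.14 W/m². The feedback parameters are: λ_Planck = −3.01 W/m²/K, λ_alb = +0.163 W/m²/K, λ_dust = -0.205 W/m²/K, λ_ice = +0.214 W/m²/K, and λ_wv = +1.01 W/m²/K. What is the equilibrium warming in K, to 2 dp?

3.91 K

Net feedback parameter λ = (−3.01) + (+0.163) + (-0.205) + (+0.214) + (+1.01) = -1.828 W/m²/K.
ΔT = −F/λ = −7.14/(-1.828) = 3.91 K.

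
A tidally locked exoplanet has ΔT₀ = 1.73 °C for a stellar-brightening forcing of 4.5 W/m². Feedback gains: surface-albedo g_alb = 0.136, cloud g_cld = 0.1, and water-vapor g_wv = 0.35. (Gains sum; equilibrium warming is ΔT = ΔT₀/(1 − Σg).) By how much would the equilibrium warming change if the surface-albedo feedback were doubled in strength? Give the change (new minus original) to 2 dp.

Original: g = 0.586, ΔT = 1.73/(1−0.586) = 4.1787 °C.
With doubled surface-albedo: g' = 0.722, ΔT' = 1.73/(1−0.722) = 6.2230 °C.
Change = 6.2230 − 4.1787 = 2.04 °C.

2.04 °C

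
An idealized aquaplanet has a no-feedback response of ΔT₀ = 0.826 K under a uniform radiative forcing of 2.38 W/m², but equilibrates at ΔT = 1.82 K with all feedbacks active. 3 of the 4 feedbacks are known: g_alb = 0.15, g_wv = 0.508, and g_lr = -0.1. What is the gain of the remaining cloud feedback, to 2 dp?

-0.01

Amplification A = ΔT/ΔT₀ = 1.82/0.826 = 2.203.
Total gain g = 1 − 1/A = 1 − 1/2.203 = 0.5461.
Known gains sum to 0.15 + 0.508 − 0.1 = 0.558.
g_cld = 0.5461 − 0.558 = -0.01.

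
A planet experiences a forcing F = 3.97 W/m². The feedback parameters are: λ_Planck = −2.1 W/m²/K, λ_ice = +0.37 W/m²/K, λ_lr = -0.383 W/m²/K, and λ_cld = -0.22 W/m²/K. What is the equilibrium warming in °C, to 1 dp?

1.7 °C

Net feedback parameter λ = (−2.1) + (+0.37) + (-0.383) + (-0.22) = -2.333 W/m²/K.
ΔT = −F/λ = −3.97/(-2.333) = 1.7 °C.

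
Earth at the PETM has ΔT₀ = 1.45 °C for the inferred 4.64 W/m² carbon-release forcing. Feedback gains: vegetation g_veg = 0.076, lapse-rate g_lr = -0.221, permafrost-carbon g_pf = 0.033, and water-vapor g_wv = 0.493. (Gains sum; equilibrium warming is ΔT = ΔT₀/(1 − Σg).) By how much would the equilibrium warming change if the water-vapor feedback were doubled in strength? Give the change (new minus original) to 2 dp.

Original: g = 0.381, ΔT = 1.45/(1−0.381) = 2.3425 °C.
With doubled water-vapor: g' = 0.874, ΔT' = 1.45/(1−0.874) = 11.5079 °C.
Change = 11.5079 − 2.3425 = 9.17 °C.

9.17 °C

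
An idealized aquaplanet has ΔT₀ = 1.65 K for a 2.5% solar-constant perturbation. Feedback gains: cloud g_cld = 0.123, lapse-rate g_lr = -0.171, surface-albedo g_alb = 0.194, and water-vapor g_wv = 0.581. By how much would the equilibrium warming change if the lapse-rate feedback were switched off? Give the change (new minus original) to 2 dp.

10.13 K

Original: g = 0.727, ΔT = 1.65/(1−0.727) = 6.0440 K.
Without lapse-rate: g' = 0.898, ΔT' = 1.65/(1−0.898) = 16.1765 K.
Change = 16.1765 − 6.0440 = 10.13 K.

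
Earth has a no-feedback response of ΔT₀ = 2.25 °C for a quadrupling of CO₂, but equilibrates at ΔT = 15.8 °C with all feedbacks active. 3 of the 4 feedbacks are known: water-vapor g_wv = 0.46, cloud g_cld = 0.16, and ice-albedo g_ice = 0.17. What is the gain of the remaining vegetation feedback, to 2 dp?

Amplification A = ΔT/ΔT₀ = 15.8/2.25 = 7.022.
Total gain g = 1 − 1/A = 1 − 1/7.022 = 0.8576.
Known gains sum to 0.46 + 0.16 + 0.17 = 0.79.
g_veg = 0.8576 − 0.79 = 0.07.

0.07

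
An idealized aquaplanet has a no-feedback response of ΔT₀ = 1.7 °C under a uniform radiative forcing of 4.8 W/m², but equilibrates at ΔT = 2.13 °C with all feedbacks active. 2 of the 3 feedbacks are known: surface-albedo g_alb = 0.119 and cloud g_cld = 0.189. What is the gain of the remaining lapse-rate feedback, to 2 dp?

-0.11

Amplification A = ΔT/ΔT₀ = 2.13/1.7 = 1.253.
Total gain g = 1 − 1/A = 1 − 1/1.253 = 0.2019.
Known gains sum to 0.119 + 0.189 = 0.308.
g_lr = 0.2019 − 0.308 = -0.11.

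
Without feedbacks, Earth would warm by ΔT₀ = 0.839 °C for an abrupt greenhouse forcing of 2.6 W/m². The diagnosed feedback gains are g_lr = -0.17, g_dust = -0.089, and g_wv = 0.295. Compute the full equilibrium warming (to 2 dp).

0.87 °C

Total gain g = -0.17 − 0.089 + 0.295 = 0.036.
Amplification A = 1/(1 − 0.036) = 1.037.
ΔT = 0.839 × 1.037 = 0.87 °C.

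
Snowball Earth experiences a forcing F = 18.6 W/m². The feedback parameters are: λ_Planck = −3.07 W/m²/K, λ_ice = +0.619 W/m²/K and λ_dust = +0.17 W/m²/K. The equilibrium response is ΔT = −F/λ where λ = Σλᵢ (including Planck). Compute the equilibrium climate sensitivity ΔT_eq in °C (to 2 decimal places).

8.15 °C

Net feedback parameter λ = (−3.07) + (+0.619) + (+0.17) = -2.281 W/m²/K.
ΔT = −F/λ = −18.6/(-2.281) = 8.15 °C.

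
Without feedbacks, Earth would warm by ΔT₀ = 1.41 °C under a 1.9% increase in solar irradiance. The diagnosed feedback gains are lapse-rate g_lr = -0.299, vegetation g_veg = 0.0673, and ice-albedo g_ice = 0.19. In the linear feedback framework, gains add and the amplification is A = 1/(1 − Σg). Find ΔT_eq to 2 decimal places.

Total gain g = -0.299 + 0.0673 + 0.19 = -0.0417.
Amplification A = 1/(1 + 0.0417) = 0.96.
ΔT = 1.41 × 0.96 = 1.35 °C.

1.35 °C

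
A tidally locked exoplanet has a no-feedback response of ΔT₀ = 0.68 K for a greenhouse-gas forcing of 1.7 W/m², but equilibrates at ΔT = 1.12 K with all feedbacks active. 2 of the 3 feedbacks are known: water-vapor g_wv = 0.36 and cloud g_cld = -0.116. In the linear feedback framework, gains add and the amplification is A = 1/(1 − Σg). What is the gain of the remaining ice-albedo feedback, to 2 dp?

Amplification A = ΔT/ΔT₀ = 1.12/0.68 = 1.647.
Total gain g = 1 − 1/A = 1 − 1/1.647 = 0.3928.
Known gains sum to 0.36 − 0.116 = 0.244.
g_ice = 0.3928 − 0.244 = 0.15.

0.15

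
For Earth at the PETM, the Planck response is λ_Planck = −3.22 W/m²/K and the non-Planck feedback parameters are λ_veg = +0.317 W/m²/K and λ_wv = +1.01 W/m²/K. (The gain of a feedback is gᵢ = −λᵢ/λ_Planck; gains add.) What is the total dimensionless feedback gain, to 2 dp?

0.41

Convert to gains: g_veg = 0.317/3.22 = 0.09845; g_wv = 1.01/3.22 = 0.3137.
Total gain g = 0.41215.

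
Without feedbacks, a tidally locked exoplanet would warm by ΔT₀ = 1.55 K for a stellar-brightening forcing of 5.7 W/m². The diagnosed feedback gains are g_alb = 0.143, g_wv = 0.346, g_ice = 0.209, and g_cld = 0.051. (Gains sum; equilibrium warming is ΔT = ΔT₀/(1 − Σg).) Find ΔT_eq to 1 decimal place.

6.2 K

Total gain g = 0.143 + 0.346 + 0.209 + 0.051 = 0.749.
Amplification A = 1/(1 − 0.749) = 3.984.
ΔT = 1.55 × 3.984 = 6.2 K.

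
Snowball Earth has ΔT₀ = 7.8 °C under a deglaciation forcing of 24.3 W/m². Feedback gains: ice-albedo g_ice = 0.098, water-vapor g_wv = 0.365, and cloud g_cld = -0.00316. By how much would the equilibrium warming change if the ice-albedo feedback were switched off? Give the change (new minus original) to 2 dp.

Original: g = 0.45984, ΔT = 7.8/(1−0.45984) = 14.4402 °C.
Without ice-albedo: g' = 0.36184, ΔT' = 7.8/(1−0.36184) = 12.2226 °C.
Change = 12.2226 − 14.4402 = -2.22 °C.

-2.22 °C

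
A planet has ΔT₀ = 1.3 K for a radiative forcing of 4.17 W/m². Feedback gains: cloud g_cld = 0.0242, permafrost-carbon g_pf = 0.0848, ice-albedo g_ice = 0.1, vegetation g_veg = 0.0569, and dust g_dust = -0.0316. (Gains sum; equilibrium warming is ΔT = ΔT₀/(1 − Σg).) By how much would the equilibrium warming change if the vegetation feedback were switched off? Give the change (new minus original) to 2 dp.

-0.12 K

Original: g = 0.2343, ΔT = 1.3/(1−0.2343) = 1.6978 K.
Without vegetation: g' = 0.1774, ΔT' = 1.3/(1−0.1774) = 1.5804 K.
Change = 1.5804 − 1.6978 = -0.12 K.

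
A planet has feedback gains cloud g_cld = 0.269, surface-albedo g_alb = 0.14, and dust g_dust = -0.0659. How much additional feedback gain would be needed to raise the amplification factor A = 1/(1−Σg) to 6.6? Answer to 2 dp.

0.51

Current total gain = 0.3431.
Target gain for A = 6.6: g* = 1 − 1/6.6 = 0.8485.
Additional gain needed = 0.8485 − 0.3431 = 0.51.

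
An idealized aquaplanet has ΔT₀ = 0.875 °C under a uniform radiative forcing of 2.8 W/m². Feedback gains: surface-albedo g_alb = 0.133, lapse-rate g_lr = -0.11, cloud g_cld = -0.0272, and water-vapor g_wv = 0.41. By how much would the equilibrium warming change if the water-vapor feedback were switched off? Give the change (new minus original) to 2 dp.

Original: g = 0.4058, ΔT = 0.875/(1−0.4058) = 1.4726 °C.
Without water-vapor: g' = -0.0042, ΔT' = 0.875/(1+0.0042) = 0.8713 °C.
Change = 0.8713 − 1.4726 = -0.60 °C.

-0.60 °C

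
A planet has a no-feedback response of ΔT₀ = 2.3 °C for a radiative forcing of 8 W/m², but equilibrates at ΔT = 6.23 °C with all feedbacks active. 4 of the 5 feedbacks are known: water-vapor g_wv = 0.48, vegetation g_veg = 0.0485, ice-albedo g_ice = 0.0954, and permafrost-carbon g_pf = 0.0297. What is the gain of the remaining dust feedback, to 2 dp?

Amplification A = ΔT/ΔT₀ = 6.23/2.3 = 2.709.
Total gain g = 1 − 1/A = 1 − 1/2.709 = 0.6309.
Known gains sum to 0.48 + 0.0485 + 0.0954 + 0.0297 = 0.6536.
g_dust = 0.6309 − 0.6536 = -0.02.

-0.02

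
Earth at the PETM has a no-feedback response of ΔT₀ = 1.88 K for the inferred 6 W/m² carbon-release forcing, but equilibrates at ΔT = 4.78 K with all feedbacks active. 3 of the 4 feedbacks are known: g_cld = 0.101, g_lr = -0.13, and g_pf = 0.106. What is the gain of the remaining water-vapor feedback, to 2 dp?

Amplification A = ΔT/ΔT₀ = 4.78/1.88 = 2.543.
Total gain g = 1 − 1/A = 1 − 1/2.543 = 0.6068.
Known gains sum to 0.101 − 0.13 + 0.106 = 0.077.
g_wv = 0.6068 − 0.077 = 0.53.

0.53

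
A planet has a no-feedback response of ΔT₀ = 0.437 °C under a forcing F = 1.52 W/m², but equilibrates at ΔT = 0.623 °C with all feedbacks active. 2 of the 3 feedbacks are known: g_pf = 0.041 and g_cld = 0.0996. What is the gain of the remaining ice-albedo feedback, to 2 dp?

Amplification A = ΔT/ΔT₀ = 0.623/0.437 = 1.426.
Total gain g = 1 − 1/A = 1 − 1/1.426 = 0.2987.
Known gains sum to 0.041 + 0.0996 = 0.1406.
g_ice = 0.2987 − 0.1406 = 0.16.

0.16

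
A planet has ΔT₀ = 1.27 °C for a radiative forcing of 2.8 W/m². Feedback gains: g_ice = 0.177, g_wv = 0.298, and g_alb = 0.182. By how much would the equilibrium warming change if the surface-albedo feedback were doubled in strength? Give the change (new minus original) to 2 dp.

Original: g = 0.657, ΔT = 1.27/(1−0.657) = 3.7026 °C.
With doubled surface-albedo: g' = 0.839, ΔT' = 1.27/(1−0.839) = 7.8882 °C.
Change = 7.8882 − 3.7026 = 4.19 °C.

4.19 °C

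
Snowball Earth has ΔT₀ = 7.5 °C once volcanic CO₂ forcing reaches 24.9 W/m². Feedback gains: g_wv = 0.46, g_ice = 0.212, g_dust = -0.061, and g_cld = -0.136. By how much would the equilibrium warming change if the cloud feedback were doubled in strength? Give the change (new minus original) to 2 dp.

-2.94 °C

Original: g = 0.475, ΔT = 7.5/(1−0.475) = 14.2857 °C.
With doubled cloud: g' = 0.339, ΔT' = 7.5/(1−0.339) = 11.3464 °C.
Change = 11.3464 − 14.2857 = -2.94 °C.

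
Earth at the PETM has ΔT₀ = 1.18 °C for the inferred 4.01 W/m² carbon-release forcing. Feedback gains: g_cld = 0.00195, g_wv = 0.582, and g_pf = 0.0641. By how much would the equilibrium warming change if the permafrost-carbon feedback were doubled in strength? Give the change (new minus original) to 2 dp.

0.75 °C

Original: g = 0.64805, ΔT = 1.18/(1−0.64805) = 3.3527 °C.
With doubled permafrost-carbon: g' = 0.71215, ΔT' = 1.18/(1−0.71215) = 4.0994 °C.
Change = 4.0994 − 3.3527 = 0.75 °C.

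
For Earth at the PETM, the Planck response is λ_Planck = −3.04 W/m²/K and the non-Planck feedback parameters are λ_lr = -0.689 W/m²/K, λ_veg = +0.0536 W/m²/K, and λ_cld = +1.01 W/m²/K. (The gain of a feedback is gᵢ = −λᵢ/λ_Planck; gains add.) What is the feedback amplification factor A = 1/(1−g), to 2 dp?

1.14

Convert to gains: g_lr = -0.689/3.04 = -0.2266; g_veg = 0.0536/3.04 = 0.01763; g_cld = 1.01/3.04 = 0.3322.
Total gain g = 0.12323.
A = 1/(1 − 0.12323) = 1.14.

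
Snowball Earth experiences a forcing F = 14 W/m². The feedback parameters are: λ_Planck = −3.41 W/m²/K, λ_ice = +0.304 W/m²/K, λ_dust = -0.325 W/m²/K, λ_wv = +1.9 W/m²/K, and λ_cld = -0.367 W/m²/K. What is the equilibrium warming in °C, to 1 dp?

Net feedback parameter λ = (−3.41) + (+0.304) + (-0.325) + (+1.9) + (-0.367) = -1.898 W/m²/K.
ΔT = −F/λ = −14/(-1.898) = 7.4 °C.

7.4 °C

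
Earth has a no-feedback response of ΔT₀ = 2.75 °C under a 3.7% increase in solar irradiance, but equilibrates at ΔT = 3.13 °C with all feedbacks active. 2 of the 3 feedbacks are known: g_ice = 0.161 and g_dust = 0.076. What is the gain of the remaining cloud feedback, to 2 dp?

-0.12

Amplification A = ΔT/ΔT₀ = 3.13/2.75 = 1.138.
Total gain g = 1 − 1/A = 1 − 1/1.138 = 0.1213.
Known gains sum to 0.161 + 0.076 = 0.237.
g_cld = 0.1213 − 0.237 = -0.12.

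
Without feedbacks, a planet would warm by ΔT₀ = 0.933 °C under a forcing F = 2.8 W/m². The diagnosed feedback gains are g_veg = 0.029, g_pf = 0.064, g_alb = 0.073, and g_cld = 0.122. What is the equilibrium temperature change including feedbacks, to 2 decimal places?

1.31 °C

Total gain g = 0.029 + 0.064 + 0.073 + 0.122 = 0.288.
Amplification A = 1/(1 − 0.288) = 1.404.
ΔT = 0.933 × 1.404 = 1.31 °C.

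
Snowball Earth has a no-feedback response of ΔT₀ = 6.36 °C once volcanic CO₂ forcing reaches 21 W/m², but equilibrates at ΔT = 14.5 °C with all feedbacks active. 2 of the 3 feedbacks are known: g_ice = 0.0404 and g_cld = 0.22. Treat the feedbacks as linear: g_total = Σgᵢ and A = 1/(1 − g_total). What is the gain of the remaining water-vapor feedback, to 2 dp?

0.30

Amplification A = ΔT/ΔT₀ = 14.5/6.36 = 2.28.
Total gain g = 1 − 1/A = 1 − 1/2.28 = 0.5614.
Known gains sum to 0.0404 + 0.22 = 0.2604.
g_wv = 0.5614 − 0.2604 = 0.30.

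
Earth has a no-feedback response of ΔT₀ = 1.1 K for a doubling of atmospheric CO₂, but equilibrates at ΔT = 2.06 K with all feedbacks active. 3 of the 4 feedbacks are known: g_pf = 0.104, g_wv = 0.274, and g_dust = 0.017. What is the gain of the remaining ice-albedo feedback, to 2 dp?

Amplification A = ΔT/ΔT₀ = 2.06/1.1 = 1.873.
Total gain g = 1 − 1/A = 1 − 1/1.873 = 0.4661.
Known gains sum to 0.104 + 0.274 + 0.017 = 0.395.
g_ice = 0.4661 − 0.395 = 0.07.

0.07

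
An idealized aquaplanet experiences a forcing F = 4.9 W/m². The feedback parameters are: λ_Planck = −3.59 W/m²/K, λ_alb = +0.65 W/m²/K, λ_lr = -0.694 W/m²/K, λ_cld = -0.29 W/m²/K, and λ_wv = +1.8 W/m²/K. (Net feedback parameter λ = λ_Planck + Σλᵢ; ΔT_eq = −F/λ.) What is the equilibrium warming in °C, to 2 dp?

Net feedback parameter λ = (−3.59) + (+0.65) + (-0.694) + (-0.29) + (+1.8) = -2.124 W/m²/K.
ΔT = −F/λ = −4.9/(-2.124) = 2.31 °C.

2.31 °C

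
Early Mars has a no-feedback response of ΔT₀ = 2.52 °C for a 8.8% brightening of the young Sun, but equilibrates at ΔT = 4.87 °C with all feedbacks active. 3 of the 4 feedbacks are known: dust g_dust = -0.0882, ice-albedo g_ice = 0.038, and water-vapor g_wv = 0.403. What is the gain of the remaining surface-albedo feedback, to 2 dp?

0.13

Amplification A = ΔT/ΔT₀ = 4.87/2.52 = 1.933.
Total gain g = 1 − 1/A = 1 − 1/1.933 = 0.4827.
Known gains sum to -0.0882 + 0.038 + 0.403 = 0.3528.
g_alb = 0.4827 − 0.3528 = 0.13.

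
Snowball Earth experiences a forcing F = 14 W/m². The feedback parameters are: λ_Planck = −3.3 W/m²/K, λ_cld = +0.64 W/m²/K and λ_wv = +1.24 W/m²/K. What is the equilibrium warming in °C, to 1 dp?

9.9 °C

Net feedback parameter λ = (−3.3) + (+0.64) + (+1.24) = -1.42 W/m²/K.
ΔT = −F/λ = −14/(-1.42) = 9.9 °C.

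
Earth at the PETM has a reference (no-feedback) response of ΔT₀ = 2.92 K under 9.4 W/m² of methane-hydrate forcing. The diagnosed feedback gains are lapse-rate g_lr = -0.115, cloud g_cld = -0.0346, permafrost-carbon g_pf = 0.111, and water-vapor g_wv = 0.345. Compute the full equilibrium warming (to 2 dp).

Total gain g = -0.115 − 0.0346 + 0.111 + 0.345 = 0.3064.
Amplification A = 1/(1 − 0.3064) = 1.442.
ΔT = 2.92 × 1.442 = 4.21 K.

4.21 K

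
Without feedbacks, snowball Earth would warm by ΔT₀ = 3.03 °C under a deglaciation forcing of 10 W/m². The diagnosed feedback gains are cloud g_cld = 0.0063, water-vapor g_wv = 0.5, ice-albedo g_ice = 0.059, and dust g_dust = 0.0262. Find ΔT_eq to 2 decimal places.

7.42 °C

Total gain g = 0.0063 + 0.5 + 0.059 + 0.0262 = 0.5915.
Amplification A = 1/(1 − 0.5915) = 2.448.
ΔT = 3.03 × 2.448 = 7.42 °C.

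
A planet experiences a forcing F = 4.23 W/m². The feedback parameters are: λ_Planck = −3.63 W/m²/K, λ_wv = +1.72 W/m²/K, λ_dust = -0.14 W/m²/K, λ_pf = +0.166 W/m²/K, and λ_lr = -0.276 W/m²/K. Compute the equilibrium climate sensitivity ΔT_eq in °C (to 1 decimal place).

Net feedback parameter λ = (−3.63) + (+1.72) + (-0.14) + (+0.166) + (-0.276) = -2.16 W/m²/K.
ΔT = −F/λ = −4.23/(-2.16) = 2.0 °C.

2.0 °C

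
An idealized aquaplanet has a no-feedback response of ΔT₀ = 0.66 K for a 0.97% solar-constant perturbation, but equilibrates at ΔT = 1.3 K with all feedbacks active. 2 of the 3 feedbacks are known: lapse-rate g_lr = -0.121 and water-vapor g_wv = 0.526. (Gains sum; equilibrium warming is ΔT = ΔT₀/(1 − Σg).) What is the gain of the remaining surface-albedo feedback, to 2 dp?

Amplification A = ΔT/ΔT₀ = 1.3/0.66 = 1.97.
Total gain g = 1 − 1/A = 1 − 1/1.97 = 0.4924.
Known gains sum to -0.121 + 0.526 = 0.405.
g_alb = 0.4924 − 0.405 = 0.09.

0.09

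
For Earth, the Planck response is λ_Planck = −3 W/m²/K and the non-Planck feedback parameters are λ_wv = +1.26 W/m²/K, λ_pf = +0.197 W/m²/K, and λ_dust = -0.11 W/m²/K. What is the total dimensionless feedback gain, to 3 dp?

0.449

Convert to gains: g_wv = 1.26/3 = 0.42; g_pf = 0.197/3 = 0.06567; g_dust = -0.11/3 = -0.03667.
Total gain g = 0.449.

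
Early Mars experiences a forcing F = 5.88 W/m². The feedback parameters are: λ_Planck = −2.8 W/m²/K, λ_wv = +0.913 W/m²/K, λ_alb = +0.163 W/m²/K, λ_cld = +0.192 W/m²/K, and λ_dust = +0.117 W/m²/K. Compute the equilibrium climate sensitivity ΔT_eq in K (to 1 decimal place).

4.2 K

Net feedback parameter λ = (−2.8) + (+0.913) + (+0.163) + (+0.192) + (+0.117) = -1.415 W/m²/K.
ΔT = −F/λ = −5.88/(-1.415) = 4.2 K.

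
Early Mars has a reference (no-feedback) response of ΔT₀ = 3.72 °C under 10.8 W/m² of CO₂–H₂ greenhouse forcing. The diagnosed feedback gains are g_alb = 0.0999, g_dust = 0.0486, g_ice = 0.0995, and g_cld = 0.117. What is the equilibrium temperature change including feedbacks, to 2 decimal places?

Total gain g = 0.0999 + 0.0486 + 0.0995 + 0.117 = 0.365.
Amplification A = 1/(1 − 0.365) = 1.575.
ΔT = 3.72 × 1.575 = 5.86 °C.

5.86 °C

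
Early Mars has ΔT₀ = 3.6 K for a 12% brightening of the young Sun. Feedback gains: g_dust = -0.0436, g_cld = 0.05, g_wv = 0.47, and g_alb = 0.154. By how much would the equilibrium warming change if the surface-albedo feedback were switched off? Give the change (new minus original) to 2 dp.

-2.86 K

Original: g = 0.6304, ΔT = 3.6/(1−0.6304) = 9.7403 K.
Without surface-albedo: g' = 0.4764, ΔT' = 3.6/(1−0.4764) = 6.8755 K.
Change = 6.8755 − 9.7403 = -2.86 K.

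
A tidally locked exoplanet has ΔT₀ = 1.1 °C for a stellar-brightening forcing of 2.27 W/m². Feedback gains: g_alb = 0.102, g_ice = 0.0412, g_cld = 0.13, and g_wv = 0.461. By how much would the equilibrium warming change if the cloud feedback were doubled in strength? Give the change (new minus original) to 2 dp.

3.96 °C

Original: g = 0.7342, ΔT = 1.1/(1−0.7342) = 4.1384 °C.
With doubled cloud: g' = 0.8642, ΔT' = 1.1/(1−0.8642) = 8.1001 °C.
Change = 8.1001 − 4.1384 = 3.96 °C.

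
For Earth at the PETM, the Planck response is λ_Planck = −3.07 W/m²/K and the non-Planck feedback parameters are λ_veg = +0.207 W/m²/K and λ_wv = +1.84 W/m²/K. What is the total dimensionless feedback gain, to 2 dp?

0.67

Convert to gains: g_veg = 0.207/3.07 = 0.06743; g_wv = 1.84/3.07 = 0.5993.
Total gain g = 0.66673.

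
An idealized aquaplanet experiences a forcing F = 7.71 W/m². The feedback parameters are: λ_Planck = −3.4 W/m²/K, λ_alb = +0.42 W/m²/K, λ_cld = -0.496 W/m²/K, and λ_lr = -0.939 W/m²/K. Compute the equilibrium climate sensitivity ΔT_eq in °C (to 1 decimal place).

Net feedback parameter λ = (−3.4) + (+0.42) + (-0.496) + (-0.939) = -4.415 W/m²/K.
ΔT = −F/λ = −7.71/(-4.415) = 1.7 °C.

1.7 °C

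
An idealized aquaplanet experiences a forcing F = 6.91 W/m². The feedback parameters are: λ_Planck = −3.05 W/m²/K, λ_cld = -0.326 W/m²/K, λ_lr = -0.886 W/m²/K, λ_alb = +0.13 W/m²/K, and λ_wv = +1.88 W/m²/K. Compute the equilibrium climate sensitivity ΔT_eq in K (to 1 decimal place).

Net feedback parameter λ = (−3.05) + (-0.326) + (-0.886) + (+0.13) + (+1.88) = -2.252 W/m²/K.
ΔT = −F/λ = −6.91/(-2.252) = 3.1 K.

3.1 K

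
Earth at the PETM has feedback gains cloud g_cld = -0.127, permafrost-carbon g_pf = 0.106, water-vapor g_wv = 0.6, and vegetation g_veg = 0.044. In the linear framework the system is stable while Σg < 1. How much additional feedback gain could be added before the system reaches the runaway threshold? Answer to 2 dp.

Current total gain = -0.127 + 0.106 + 0.6 + 0.044 = 0.623.
Margin to runaway = 1 − 0.623 = 0.38.

0.38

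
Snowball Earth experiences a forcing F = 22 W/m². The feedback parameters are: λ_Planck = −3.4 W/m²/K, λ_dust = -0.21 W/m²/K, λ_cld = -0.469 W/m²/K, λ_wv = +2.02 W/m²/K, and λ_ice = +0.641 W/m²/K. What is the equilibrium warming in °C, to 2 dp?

15.51 °C

Net feedback parameter λ = (−3.4) + (-0.21) + (-0.469) + (+2.02) + (+0.641) = -1.418 W/m²/K.
ΔT = −F/λ = −22/(-1.418) = 15.51 °C.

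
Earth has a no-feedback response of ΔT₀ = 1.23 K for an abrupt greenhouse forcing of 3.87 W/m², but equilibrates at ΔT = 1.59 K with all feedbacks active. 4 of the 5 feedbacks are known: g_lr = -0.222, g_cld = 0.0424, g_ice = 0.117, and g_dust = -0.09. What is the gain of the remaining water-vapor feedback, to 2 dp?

0.38

Amplification A = ΔT/ΔT₀ = 1.59/1.23 = 1.293.
Total gain g = 1 − 1/A = 1 − 1/1.293 = 0.2266.
Known gains sum to -0.222 + 0.0424 + 0.117 − 0.09 = -0.1526.
g_wv = 0.2266 + 0.1526 = 0.38.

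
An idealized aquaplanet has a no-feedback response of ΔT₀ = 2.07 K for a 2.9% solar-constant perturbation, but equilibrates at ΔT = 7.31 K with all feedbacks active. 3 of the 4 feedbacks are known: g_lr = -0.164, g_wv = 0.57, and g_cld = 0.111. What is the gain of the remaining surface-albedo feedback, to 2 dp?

Amplification A = ΔT/ΔT₀ = 7.31/2.07 = 3.531.
Total gain g = 1 − 1/A = 1 − 1/3.531 = 0.7168.
Known gains sum to -0.164 + 0.57 + 0.111 = 0.517.
g_alb = 0.7168 − 0.517 = 0.20.

0.20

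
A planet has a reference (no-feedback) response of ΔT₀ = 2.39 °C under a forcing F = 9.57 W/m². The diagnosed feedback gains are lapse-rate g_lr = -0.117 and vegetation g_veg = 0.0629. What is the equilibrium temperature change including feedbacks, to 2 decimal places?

Total gain g = -0.117 + 0.0629 = -0.0541.
Amplification A = 1/(1 + 0.0541) = 0.9487.
ΔT = 2.39 × 0.9487 = 2.27 °C.

2.27 °C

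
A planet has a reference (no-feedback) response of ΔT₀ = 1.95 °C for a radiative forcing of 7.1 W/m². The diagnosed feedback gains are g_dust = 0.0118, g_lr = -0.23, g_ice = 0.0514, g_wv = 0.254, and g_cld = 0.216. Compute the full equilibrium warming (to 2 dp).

2.80 °C

Total gain g = 0.0118 − 0.23 + 0.0514 + 0.254 + 0.216 = 0.3032.
Amplification A = 1/(1 − 0.3032) = 1.435.
ΔT = 1.95 × 1.435 = 2.80 °C.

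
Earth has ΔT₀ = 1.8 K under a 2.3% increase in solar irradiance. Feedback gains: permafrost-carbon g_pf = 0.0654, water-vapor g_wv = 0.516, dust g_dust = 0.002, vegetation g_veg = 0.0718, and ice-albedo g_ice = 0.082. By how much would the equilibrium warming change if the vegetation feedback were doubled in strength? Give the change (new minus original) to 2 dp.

2.57 K

Original: g = 0.7372, ΔT = 1.8/(1−0.7372) = 6.8493 K.
With doubled vegetation: g' = 0.809, ΔT' = 1.8/(1−0.809) = 9.4241 K.
Change = 9.4241 − 6.8493 = 2.57 K.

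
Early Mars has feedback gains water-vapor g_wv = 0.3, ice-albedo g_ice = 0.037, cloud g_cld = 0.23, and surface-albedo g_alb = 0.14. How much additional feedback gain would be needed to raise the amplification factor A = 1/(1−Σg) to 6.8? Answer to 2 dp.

Current total gain = 0.707.
Target gain for A = 6.8: g* = 1 − 1/6.8 = 0.8529.
Additional gain needed = 0.8529 − 0.707 = 0.15.

0.15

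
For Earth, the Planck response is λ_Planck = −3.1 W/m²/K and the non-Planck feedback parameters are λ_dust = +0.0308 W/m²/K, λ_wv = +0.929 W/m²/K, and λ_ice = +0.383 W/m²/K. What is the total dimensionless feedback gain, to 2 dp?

Convert to gains: g_dust = 0.0308/3.1 = 0.009935; g_wv = 0.929/3.1 = 0.2997; g_ice = 0.383/3.1 = 0.1235.
Total gain g = 0.433135.

0.43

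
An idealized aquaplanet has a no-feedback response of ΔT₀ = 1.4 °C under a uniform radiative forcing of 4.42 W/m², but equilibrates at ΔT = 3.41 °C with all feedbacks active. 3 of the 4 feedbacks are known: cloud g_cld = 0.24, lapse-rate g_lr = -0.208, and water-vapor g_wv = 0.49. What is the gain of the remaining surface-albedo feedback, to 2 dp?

0.07

Amplification A = ΔT/ΔT₀ = 3.41/1.4 = 2.436.
Total gain g = 1 − 1/A = 1 − 1/2.436 = 0.5895.
Known gains sum to 0.24 − 0.208 + 0.49 = 0.522.
g_alb = 0.5895 − 0.522 = 0.07.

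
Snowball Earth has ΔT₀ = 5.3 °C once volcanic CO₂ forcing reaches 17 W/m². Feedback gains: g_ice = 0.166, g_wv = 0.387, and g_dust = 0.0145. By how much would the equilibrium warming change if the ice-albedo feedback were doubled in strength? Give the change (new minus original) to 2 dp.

Original: g = 0.5675, ΔT = 5.3/(1−0.5675) = 12.2543 °C.
With doubled ice-albedo: g' = 0.7335, ΔT' = 5.3/(1−0.7335) = 19.8874 °C.
Change = 19.8874 − 12.2543 = 7.63 °C.

7.63 °C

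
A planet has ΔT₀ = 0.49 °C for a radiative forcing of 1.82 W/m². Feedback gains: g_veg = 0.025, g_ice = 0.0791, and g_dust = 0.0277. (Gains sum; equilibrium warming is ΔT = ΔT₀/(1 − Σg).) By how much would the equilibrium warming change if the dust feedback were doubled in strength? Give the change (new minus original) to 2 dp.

0.02 °C

Original: g = 0.1318, ΔT = 0.49/(1−0.1318) = 0.5644 °C.
With doubled dust: g' = 0.1595, ΔT' = 0.49/(1−0.1595) = 0.5830 °C.
Change = 0.5830 − 0.5644 = 0.02 °C.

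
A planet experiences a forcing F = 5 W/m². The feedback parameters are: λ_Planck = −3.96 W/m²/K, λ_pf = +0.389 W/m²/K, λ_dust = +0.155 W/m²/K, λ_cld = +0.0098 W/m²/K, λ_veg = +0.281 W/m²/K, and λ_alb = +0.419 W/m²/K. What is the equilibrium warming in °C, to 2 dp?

1.85 °C

Net feedback parameter λ = (−3.96) + (+0.389) + (+0.155) + (+0.0098) + (+0.281) + (+0.419) = -2.7062 W/m²/K.
ΔT = −F/λ = −5/(-2.7062) = 1.85 °C.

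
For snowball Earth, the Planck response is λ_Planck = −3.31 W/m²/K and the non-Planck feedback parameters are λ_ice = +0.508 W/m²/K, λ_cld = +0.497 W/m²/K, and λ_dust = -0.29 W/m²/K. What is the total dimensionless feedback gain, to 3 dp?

Convert to gains: g_ice = 0.508/3.31 = 0.1535; g_cld = 0.497/3.31 = 0.1502; g_dust = -0.29/3.31 = -0.08761.
Total gain g = 0.21609.

0.216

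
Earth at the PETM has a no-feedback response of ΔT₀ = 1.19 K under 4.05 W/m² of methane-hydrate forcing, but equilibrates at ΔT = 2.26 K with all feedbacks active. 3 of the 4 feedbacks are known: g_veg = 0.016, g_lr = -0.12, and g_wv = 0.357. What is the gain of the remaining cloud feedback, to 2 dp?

Amplification A = ΔT/ΔT₀ = 2.26/1.19 = 1.899.
Total gain g = 1 − 1/A = 1 − 1/1.899 = 0.4734.
Known gains sum to 0.016 − 0.12 + 0.357 = 0.253.
g_cld = 0.4734 − 0.253 = 0.22.

0.22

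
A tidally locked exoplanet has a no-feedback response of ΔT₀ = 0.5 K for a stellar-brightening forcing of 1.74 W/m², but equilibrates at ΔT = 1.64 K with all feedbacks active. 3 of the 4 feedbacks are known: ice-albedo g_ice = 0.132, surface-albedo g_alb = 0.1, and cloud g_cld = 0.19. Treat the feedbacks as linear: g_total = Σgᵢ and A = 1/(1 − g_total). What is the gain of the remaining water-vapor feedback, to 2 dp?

Amplification A = ΔT/ΔT₀ = 1.64/0.5 = 3.28.
Total gain g = 1 − 1/A = 1 − 1/3.28 = 0.6951.
Known gains sum to 0.132 + 0.1 + 0.19 = 0.422.
g_wv = 0.6951 − 0.422 = 0.27.

0.27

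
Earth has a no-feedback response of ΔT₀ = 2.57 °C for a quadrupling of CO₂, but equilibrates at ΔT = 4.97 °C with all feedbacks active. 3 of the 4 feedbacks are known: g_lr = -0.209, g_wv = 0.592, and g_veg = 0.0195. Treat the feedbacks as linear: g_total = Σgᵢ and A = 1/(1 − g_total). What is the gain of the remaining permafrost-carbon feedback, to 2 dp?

Amplification A = ΔT/ΔT₀ = 4.97/2.57 = 1.934.
Total gain g = 1 − 1/A = 1 − 1/1.934 = 0.4829.
Known gains sum to -0.209 + 0.592 + 0.0195 = 0.4025.
g_pf = 0.4829 − 0.4025 = 0.08.

0.08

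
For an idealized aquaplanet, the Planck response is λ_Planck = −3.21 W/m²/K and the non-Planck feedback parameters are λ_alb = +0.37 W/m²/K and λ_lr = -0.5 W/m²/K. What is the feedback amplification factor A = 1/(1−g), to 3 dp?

0.961

Convert to gains: g_alb = 0.37/3.21 = 0.1153; g_lr = -0.5/3.21 = -0.1558.
Total gain g = -0.0405.
A = 1/(1 + 0.0405) = 0.961.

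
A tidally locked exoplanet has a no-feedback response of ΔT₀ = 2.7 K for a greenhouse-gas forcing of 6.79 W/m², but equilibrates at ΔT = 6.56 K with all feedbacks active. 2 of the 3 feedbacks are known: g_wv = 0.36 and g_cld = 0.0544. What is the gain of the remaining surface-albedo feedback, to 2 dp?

0.17

Amplification A = ΔT/ΔT₀ = 6.56/2.7 = 2.43.
Total gain g = 1 − 1/A = 1 − 1/2.43 = 0.5885.
Known gains sum to 0.36 + 0.0544 = 0.4144.
g_alb = 0.5885 − 0.4144 = 0.17.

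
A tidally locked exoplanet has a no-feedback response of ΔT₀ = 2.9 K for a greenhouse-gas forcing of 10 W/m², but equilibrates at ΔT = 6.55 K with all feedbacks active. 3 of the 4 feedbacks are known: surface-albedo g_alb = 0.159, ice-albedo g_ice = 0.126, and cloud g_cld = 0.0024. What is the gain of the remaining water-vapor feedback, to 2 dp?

0.27

Amplification A = ΔT/ΔT₀ = 6.55/2.9 = 2.259.
Total gain g = 1 − 1/A = 1 − 1/2.259 = 0.5573.
Known gains sum to 0.159 + 0.126 + 0.0024 = 0.2874.
g_wv = 0.5573 − 0.2874 = 0.27.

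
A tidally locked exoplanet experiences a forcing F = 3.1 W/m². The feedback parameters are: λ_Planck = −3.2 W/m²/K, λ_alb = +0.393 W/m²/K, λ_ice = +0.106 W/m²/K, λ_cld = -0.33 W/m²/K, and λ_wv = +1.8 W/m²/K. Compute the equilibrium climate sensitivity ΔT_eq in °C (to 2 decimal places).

Net feedback parameter λ = (−3.2) + (+0.393) + (+0.106) + (-0.33) + (+1.8) = -1.231 W/m²/K.
ΔT = −F/λ = −3.1/(-1.231) = 2.52 °C.

2.52 °C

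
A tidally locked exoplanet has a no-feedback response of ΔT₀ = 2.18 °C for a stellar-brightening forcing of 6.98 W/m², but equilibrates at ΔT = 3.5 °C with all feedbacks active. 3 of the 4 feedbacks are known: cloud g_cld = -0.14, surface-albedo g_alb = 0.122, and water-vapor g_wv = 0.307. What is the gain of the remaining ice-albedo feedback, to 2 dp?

Amplification A = ΔT/ΔT₀ = 3.5/2.18 = 1.606.
Total gain g = 1 − 1/A = 1 − 1/1.606 = 0.3773.
Known gains sum to -0.14 + 0.122 + 0.307 = 0.289.
g_ice = 0.3773 − 0.289 = 0.09.

0.09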